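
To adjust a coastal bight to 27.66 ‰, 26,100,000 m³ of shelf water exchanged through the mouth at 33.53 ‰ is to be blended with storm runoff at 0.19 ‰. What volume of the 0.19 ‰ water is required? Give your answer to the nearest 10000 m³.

Salt balance: 26,100,000×33.53 + V×0.19 = (26,100,000+V)×27.66
875,133,000 + 0.19V = 721,926,000 + 27.66V
153,207,000 = 27.47V
V = 5,577,247.91 m³

5580000 m³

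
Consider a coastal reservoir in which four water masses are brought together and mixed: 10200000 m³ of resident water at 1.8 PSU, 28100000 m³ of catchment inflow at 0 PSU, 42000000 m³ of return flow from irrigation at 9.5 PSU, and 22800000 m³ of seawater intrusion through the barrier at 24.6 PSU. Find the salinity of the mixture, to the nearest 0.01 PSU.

Mass of salt is conserved:
salt = 10,200,000×1.8 + 28,100,000×0 + 42,000,000×9.5 + 22,800,000×24.6 = 18,360,000 + 0 + 399,000,000 + 560,880,000 = 978,240,000
volume = 10,200,000 + 28,100,000 + 42,000,000 + 22,800,000 = 103,100,000 m³
S = 978,240,000 / 103,100,000 = 9.4883 PSU

9.49 PSU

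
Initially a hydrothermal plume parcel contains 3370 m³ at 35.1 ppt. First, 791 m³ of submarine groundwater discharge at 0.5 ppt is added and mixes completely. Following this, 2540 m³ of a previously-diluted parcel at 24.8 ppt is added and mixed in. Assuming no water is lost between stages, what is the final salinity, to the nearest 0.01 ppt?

Weighted by volume,
Initial salt = 3,370×35.1 = 118,287
After stage 1: salt = 118,287 + 791×0.5 = 118,682.5; volume = 4,161 m³; S = 28.523 ppt
After stage 2: salt = 118,682.5 + 2,540×24.8 = 181,674.5; volume = 6,701 m³
S = 181,674.5 / 6,701 = 27.1116 ppt

27.11 ppt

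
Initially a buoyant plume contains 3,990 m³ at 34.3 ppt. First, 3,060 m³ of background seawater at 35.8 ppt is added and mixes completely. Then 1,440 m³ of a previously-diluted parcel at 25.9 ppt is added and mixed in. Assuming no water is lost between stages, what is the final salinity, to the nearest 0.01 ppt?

Total salt / total volume:
Initial salt = 3,990×34.3 = 136,857
After stage 1: salt = 136,857 + 3,060×35.8 = 246,405; volume = 7,050 m³; S = 34.951 ppt
After stage 2: salt = 246,405 + 1,440×25.9 = 283,701; volume = 8,490 m³
S = 283,701 / 8,490 = 33.4159 ppt

33.42 ppt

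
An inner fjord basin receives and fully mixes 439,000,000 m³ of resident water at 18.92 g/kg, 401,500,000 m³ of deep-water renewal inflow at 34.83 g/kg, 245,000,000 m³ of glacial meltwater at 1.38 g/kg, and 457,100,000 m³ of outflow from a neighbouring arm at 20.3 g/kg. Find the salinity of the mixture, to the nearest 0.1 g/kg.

20.7 g/kg

Mass of salt is conserved:
salt = 439,000,000×18.92 + 401,500,000×34.83 + 245,000,000×1.38 + 457,100,000×20.3 = 8,305,880,000 + 13,984,245,000 + 338,100,000 + 9,279,130,000 = 31,907,355,000
volume = 439,000,000 + 401,500,000 + 245,000,000 + 457,100,000 = 1,542,600,000 m³
S = 31,907,355,000 / 1,542,600,000 = 20.684 g/kg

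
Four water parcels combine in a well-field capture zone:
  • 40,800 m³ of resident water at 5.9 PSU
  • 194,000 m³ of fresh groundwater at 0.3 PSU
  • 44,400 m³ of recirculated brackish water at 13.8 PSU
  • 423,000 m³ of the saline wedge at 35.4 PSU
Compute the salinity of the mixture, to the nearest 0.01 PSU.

22.62 PSU

Weighted by volume,
salt = 40,800×5.9 + 194,000×0.3 + 44,400×13.8 + 423,000×35.4 = 240,720 + 58,200 + 612,720 + 14,974,200 = 15,885,840
volume = 40,800 + 194,000 + 44,400 + 423,000 = 702,200 m³
S = 15,885,840 / 702,200 = 22.623 PSU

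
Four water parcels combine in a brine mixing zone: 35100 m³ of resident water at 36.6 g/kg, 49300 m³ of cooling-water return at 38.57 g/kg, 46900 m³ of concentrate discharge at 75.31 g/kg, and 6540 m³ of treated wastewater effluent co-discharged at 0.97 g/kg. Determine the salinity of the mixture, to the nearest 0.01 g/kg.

48.79 g/kg

Conserving salt mass:
salt = 35,100×36.6 + 49,300×38.57 + 46,900×75.31 + 6,540×0.97 = 1,284,660 + 1,901,501 + 3,532,039 + 6,343.8 = 6,724,543.8
volume = 35,100 + 49,300 + 46,900 + 6,540 = 137,840 m³
S = 6,724,543.8 / 137,840 = 48.7851 g/kg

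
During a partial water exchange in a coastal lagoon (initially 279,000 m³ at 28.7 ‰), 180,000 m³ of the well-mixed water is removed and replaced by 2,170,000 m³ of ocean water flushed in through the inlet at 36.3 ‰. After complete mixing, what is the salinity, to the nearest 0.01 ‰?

35.97 ‰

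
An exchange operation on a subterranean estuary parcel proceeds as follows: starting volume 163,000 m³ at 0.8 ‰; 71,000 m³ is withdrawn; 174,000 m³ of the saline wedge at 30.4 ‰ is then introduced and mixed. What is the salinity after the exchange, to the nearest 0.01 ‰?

Remaining after removal: 92,000 m³ at 0.8 ‰ (salt = 73,600)
After addition: salt = 73,600 + 174,000×30.4 = 5,363,200; volume = 266,000 m³
S = 5,363,200 / 266,000 = 20.1624 ‰

20.16 ‰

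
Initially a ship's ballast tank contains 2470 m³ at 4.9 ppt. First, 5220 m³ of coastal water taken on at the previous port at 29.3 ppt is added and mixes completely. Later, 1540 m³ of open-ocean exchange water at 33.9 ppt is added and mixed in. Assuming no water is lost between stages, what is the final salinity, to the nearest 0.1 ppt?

23.5 ppt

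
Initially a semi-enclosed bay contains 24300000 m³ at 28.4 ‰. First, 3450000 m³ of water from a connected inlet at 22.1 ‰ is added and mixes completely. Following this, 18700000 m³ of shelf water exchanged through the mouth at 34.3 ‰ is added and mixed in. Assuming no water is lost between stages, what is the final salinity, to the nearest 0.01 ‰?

30.31 ‰

By conservation of dissolved salt,
Initial salt = 24,300,000×28.4 = 690,120,000
After stage 1: salt = 690,120,000 + 3,450,000×22.1 = 766,365,000; volume = 27,750,000 m³; S = 27.617 ‰
After stage 2: salt = 766,365,000 + 18,700,000×34.3 = 1,407,775,000; volume = 46,450,000 m³
S = 1,407,775,000 / 46,450,000 = 30.3073 ‰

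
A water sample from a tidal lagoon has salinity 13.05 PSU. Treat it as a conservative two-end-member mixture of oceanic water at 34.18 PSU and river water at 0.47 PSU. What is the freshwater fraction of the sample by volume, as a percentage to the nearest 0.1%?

Let f be the freshwater fraction. Salt balance per unit volume:
f×0.47 + (1−f)×34.18 = 13.05
f = (34.18 − 13.05) / (34.18 − 0.47) = 21.13/33.71 = 0.6268

62.7%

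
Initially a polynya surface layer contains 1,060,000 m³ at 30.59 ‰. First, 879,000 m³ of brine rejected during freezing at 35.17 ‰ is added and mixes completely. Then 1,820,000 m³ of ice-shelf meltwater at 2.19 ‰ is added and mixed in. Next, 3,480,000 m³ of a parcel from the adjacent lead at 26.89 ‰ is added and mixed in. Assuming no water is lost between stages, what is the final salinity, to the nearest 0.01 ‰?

22.23 ‰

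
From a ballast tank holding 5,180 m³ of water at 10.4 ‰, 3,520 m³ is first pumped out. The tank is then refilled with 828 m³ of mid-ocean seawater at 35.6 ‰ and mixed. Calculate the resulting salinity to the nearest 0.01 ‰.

Remaining after removal: 1,660 m³ at 10.4 ‰ (salt = 17,264)
After addition: salt = 17,264 + 828×35.6 = 46,740.8; volume = 2,488 m³
S = 46,740.8 / 2,488 = 18.7865 ‰

18.79 ‰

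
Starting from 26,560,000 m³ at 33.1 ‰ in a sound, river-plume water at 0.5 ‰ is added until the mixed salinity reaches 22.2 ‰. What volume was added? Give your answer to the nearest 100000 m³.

Salt balance: 26,560,000×33.1 + V×0.5 = (26,560,000+V)×22.2
879,136,000 + 0.5V = 589,632,000 + 22.2V
289,504,000 = 21.7V
V = 13,341,198.16 m³

13300000 m³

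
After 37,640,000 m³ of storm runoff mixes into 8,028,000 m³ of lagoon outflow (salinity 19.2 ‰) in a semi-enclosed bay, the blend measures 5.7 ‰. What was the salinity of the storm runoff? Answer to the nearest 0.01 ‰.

2.82 ‰

Salt balance: 8,028,000×19.2 + 37,640,000×S = 45,668,000×5.7
154,137,600 + 37,640,000·S = 260,307,600
S = (260,307,600 − 154,137,600) / 37,640,000 = 2.8207 ‰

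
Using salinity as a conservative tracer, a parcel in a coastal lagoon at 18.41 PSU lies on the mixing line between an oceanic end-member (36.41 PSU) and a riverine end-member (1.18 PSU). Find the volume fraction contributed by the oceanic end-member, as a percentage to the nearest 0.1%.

48.9%

Let g be the oceanic fraction. Salt balance per unit volume:
g×36.41 + (1−g)×1.18 = 18.41
g = (18.41 − 1.18) / (36.41 − 1.18) = 17.23/35.23 = 0.4891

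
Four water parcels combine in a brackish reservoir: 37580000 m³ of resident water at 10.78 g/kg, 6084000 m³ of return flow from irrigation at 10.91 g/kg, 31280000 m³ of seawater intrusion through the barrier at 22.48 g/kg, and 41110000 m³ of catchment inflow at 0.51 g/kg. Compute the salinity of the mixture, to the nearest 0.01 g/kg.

10.30 g/kg

Weighted by volume,
salt = 37,580,000×10.78 + 6,084,000×10.91 + 31,280,000×22.48 + 41,110,000×0.51 = 405,112,400 + 66,376,440 + 703,174,400 + 20,966,100 = 1,195,629,340
volume = 37,580,000 + 6,084,000 + 31,280,000 + 41,110,000 = 116,054,000 m³
S = 1,195,629,340 / 116,054,000 = 10.3024 g/kg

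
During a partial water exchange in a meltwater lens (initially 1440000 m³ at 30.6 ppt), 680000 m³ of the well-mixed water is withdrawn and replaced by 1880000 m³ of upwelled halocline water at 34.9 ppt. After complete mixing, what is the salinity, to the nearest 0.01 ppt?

33.66 ppt

Remaining after removal: 760,000 m³ at 30.6 ppt (salt = 23,256,000)
After addition: salt = 23,256,000 + 1,880,000×34.9 = 88,868,000; volume = 2,640,000 m³
S = 88,868,000 / 2,640,000 = 33.6621 ppt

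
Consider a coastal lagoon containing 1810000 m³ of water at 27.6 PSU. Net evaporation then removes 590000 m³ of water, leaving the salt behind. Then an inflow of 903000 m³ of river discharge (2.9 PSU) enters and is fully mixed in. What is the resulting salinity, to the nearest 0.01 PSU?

After evaporation: salt = 1,810,000×27.6 = 49,956,000; volume = 1,810,000 − 590,000 = 1,220,000 m³
After mixing: salt = 49,956,000 + 903,000×2.9 = 52,574,700; volume = 1,220,000 + 903,000 = 2,123,000 m³
S = 52,574,700 / 2,123,000 = 24.7643 PSU

24.76 PSU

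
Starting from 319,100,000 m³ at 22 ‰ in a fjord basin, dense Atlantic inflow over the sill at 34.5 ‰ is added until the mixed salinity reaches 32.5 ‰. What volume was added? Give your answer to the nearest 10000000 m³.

1680000000 m³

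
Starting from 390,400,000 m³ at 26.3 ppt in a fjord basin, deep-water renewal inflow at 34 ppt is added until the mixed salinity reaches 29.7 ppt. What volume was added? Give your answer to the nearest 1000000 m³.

Salt balance: 390,400,000×26.3 + V×34 = (390,400,000+V)×29.7
10,267,520,000 + 34V = 11,594,880,000 + 29.7V
1,327,360,000 = 4.3V
V = 308,688,372.09 m³

309000000 m³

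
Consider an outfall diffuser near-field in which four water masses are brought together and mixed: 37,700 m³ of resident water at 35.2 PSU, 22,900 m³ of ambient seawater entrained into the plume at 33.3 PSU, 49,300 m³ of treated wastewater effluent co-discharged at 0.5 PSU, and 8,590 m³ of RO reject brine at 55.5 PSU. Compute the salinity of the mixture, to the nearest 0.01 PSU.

21.87 PSU

Salt balance:
salt = 37,700×35.2 + 22,900×33.3 + 49,300×0.5 + 8,590×55.5 = 1,327,040 + 762,570 + 24,650 + 476,745 = 2,591,005
volume = 37,700 + 22,900 + 49,300 + 8,590 = 118,490 m³
S = 2,591,005 / 118,490 = 21.8669 PSU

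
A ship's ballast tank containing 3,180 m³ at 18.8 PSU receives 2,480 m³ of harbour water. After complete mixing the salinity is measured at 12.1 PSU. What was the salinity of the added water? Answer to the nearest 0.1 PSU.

Salt balance: 3,180×18.8 + 2,480×S = 5,660×12.1
59,784 + 2,480·S = 68,486
S = (68,486 − 59,784) / 2,480 = 3.5089 PSU

3.5 PSU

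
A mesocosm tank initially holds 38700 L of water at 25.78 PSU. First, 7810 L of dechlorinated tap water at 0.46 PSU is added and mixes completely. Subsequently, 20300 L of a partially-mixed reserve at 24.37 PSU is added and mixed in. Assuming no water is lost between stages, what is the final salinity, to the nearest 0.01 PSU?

22.39 PSU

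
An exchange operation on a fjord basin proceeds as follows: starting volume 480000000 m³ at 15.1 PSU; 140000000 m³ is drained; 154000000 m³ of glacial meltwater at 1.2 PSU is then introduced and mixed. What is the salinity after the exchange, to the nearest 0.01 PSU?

10.77 PSU

Remaining after removal: 340,000,000 m³ at 15.1 PSU (salt = 5,134,000,000)
After addition: salt = 5,134,000,000 + 154,000,000×1.2 = 5,318,800,000; volume = 494,000,000 m³
S = 5,318,800,000 / 494,000,000 = 10.7668 PSU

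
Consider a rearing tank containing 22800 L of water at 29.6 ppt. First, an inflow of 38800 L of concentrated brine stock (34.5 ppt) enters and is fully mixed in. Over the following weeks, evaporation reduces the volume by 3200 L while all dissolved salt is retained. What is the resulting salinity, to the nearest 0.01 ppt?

34.48 ppt

After mixing: salt = 22,800×29.6 + 38,800×34.5 = 2,013,480; volume = 61,600 L
After evaporation: salt unchanged = 2,013,480; volume = 61,600 − 3,200 = 58,400 L
S = 2,013,480 / 58,400 = 34.4774 ppt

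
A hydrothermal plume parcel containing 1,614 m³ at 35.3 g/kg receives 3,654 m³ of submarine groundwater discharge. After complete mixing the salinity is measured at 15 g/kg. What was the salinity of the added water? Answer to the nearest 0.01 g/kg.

6.03 g/kg

Salt balance: 1,614×35.3 + 3,654×S = 5,268×15
56,974.2 + 3,654·S = 79,020
S = (79,020 − 56,974.2) / 3,654 = 6.0333 g/kg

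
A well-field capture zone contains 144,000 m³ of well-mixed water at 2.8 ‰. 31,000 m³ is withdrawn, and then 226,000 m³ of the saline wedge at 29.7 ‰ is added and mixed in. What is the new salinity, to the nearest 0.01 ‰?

20.73 ‰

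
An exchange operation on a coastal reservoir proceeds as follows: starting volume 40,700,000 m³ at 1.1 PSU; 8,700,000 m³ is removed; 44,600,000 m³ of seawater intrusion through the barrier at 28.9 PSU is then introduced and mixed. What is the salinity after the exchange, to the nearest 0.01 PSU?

17.29 PSU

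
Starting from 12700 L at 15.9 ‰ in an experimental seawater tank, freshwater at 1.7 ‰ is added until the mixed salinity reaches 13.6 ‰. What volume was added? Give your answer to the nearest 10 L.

2450 L

Salt balance: 12,700×15.9 + V×1.7 = (12,700+V)×13.6
201,930 + 1.7V = 172,720 + 13.6V
29,210 = 11.9V
V = 2,454.62 L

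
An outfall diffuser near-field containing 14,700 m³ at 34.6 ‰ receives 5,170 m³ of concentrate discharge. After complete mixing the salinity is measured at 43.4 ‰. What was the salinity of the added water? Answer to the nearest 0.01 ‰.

Salt balance: 14,700×34.6 + 5,170×S = 19,870×43.4
508,620 + 5,170·S = 862,358
S = (862,358 − 508,620) / 5,170 = 68.4213 ‰

68.42 ‰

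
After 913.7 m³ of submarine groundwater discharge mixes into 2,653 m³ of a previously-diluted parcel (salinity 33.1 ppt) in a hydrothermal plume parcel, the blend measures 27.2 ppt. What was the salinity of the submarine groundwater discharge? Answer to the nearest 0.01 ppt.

Salt balance: 2,653×33.1 + 913.7×S = 3,566.7×27.2
87,814.3 + 913.7·S = 97,014.24
S = (97,014.24 − 87,814.3) / 913.7 = 10.0689 ppt

10.07 ppt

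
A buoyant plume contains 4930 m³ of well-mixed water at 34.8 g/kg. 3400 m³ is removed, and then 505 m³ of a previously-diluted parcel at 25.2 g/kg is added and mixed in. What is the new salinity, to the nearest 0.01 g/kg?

32.42 g/kg

Remaining after removal: 1,530 m³ at 34.8 g/kg (salt = 53,244)
After addition: salt = 53,244 + 505×25.2 = 65,970; volume = 2,035 m³
S = 65,970 / 2,035 = 32.4177 g/kg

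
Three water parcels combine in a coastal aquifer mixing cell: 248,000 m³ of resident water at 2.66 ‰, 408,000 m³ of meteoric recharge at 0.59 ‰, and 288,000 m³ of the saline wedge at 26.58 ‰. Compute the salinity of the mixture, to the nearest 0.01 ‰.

9.06 ‰

Conserving salt mass:
salt = 248,000×2.66 + 408,000×0.59 + 288,000×26.58 = 659,680 + 240,720 + 7,655,040 = 8,555,440
volume = 248,000 + 408,000 + 288,000 = 944,000 m³
S = 8,555,440 / 944,000 = 9.063 ‰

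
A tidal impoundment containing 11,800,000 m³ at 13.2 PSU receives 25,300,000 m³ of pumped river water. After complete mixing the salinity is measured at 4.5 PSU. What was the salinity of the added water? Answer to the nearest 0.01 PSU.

Salt balance: 11,800,000×13.2 + 25,300,000×S = 37,100,000×4.5
155,760,000 + 25,300,000·S = 166,950,000
S = (166,950,000 − 155,760,000) / 25,300,000 = 0.4423 PSU

0.44 PSU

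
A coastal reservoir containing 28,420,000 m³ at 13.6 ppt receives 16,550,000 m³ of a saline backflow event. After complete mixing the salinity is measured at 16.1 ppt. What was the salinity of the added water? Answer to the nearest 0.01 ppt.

Salt balance: 28,420,000×13.6 + 16,550,000×S = 44,970,000×16.1
386,512,000 + 16,550,000·S = 724,017,000
S = (724,017,000 − 386,512,000) / 16,550,000 = 20.3931 ppt

20.39 ppt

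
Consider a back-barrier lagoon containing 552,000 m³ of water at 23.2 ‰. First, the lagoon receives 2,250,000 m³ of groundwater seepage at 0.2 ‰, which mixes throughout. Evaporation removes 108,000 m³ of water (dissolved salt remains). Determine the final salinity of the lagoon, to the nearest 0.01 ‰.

4.92 ‰

After mixing: salt = 552,000×23.2 + 2,250,000×0.2 = 13,256,400; volume = 2,802,000 m³
After evaporation: salt unchanged = 13,256,400; volume = 2,802,000 − 108,000 = 2,694,000 m³
S = 13,256,400 / 2,694,000 = 4.9207 ‰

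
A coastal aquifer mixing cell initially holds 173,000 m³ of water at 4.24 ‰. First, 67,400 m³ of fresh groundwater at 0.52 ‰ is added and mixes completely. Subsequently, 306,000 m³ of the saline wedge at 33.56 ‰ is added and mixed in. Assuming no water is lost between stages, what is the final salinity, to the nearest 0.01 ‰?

Conserving salt mass:
Initial salt = 173,000×4.24 = 733,520
After stage 1: salt = 733,520 + 67,400×0.52 = 768,568; volume = 240,400 m³; S = 3.197 ‰
After stage 2: salt = 768,568 + 306,000×33.56 = 11,037,928; volume = 546,400 m³
S = 11,037,928 / 546,400 = 20.2012 ‰

20.20 ‰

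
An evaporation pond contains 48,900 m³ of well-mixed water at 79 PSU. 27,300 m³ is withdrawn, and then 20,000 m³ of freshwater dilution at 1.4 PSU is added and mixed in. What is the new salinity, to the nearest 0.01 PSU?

41.69 PSU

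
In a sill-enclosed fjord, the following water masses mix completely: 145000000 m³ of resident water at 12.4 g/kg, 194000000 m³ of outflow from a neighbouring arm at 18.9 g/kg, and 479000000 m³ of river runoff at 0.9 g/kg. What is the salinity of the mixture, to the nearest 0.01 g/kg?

7.21 g/kg

Total salt / total volume:
salt = 145,000,000×12.4 + 194,000,000×18.9 + 479,000,000×0.9 = 1,798,000,000 + 3,666,600,000 + 431,100,000 = 5,895,700,000
volume = 145,000,000 + 194,000,000 + 479,000,000 = 818,000,000 m³
S = 5,895,700,000 / 818,000,000 = 7.2075 g/kg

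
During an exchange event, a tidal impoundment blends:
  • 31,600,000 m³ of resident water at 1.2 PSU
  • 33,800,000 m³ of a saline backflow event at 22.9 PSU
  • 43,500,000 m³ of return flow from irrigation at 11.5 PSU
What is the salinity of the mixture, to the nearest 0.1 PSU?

Mass of salt is conserved:
salt = 31,600,000×1.2 + 33,800,000×22.9 + 43,500,000×11.5 = 37,920,000 + 774,020,000 + 500,250,000 = 1,312,190,000
volume = 31,600,000 + 33,800,000 + 43,500,000 = 108,900,000 m³
S = 1,312,190,000 / 108,900,000 = 12.049 PSU

12.0 PSU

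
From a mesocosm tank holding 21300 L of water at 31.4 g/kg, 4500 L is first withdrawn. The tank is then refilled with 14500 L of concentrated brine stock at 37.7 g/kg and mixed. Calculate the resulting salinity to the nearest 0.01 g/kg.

34.32 g/kg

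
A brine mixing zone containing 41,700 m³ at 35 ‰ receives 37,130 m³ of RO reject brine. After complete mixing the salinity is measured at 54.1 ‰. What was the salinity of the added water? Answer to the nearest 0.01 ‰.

Salt balance: 41,700×35 + 37,130×S = 78,830×54.1
1,459,500 + 37,130·S = 4,264,703
S = (4,264,703 − 1,459,500) / 37,130 = 75.5508 ‰

75.55 ‰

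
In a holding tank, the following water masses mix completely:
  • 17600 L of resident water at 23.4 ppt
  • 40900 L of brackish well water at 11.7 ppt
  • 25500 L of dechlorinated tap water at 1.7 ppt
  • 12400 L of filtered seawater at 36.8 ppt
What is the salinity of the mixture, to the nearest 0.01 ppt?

By conservation of dissolved salt,
salt = 17,600×23.4 + 40,900×11.7 + 25,500×1.7 + 12,400×36.8 = 411,840 + 478,530 + 43,350 + 456,320 = 1,390,040
volume = 17,600 + 40,900 + 25,500 + 12,400 = 96,400 L
S = 1,390,040 / 96,400 = 14.4195 ppt

14.42 ppt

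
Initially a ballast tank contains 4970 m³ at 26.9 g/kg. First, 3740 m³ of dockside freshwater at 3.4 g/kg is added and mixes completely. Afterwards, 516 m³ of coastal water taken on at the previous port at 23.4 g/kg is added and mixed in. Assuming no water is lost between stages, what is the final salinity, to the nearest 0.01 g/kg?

Conserving salt mass:
Initial salt = 4,970×26.9 = 133,693
After stage 1: salt = 133,693 + 3,740×3.4 = 146,409; volume = 8,710 m³; S = 16.809 g/kg
After stage 2: salt = 146,409 + 516×23.4 = 158,483.4; volume = 9,226 m³
S = 158,483.4 / 9,226 = 17.1779 g/kg

17.18 g/kg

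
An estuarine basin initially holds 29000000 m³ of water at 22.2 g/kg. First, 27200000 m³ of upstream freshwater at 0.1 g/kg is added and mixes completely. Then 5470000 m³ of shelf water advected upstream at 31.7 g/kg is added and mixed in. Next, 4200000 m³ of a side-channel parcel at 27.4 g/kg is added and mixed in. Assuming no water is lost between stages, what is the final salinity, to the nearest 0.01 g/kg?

14.19 g/kg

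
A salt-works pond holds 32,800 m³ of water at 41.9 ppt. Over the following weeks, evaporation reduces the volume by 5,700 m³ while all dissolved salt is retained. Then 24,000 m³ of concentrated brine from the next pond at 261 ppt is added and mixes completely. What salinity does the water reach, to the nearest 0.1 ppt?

149.5 ppt

After evaporation: salt = 32,800×41.9 = 1,374,320; volume = 32,800 − 5,700 = 27,100 m³
After mixing: salt = 1,374,320 + 24,000×261 = 7,638,320; volume = 27,100 + 24,000 = 51,100 m³
S = 7,638,320 / 51,100 = 149.4779 ppt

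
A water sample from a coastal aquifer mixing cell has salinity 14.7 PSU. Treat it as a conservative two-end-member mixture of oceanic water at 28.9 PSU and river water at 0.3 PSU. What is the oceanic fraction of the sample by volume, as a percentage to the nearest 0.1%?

Let g be the oceanic fraction. Salt balance per unit volume:
g×28.9 + (1−g)×0.3 = 14.7
g = (14.7 − 0.3) / (28.9 − 0.3) = 14.4/28.6 = 0.5035

50.3%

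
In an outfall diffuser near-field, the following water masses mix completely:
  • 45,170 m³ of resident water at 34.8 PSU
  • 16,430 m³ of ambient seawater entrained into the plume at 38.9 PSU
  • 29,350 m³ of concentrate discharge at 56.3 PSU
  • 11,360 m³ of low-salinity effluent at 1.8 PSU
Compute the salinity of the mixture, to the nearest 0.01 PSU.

Mass of salt is conserved:
salt = 45,170×34.8 + 16,430×38.9 + 29,350×56.3 + 11,360×1.8 = 1,571,916 + 639,127 + 1,652,405 + 20,448 = 3,883,896
volume = 45,170 + 16,430 + 29,350 + 11,360 = 102,310 m³
S = 3,883,896 / 102,310 = 37.962 PSU

37.96 PSU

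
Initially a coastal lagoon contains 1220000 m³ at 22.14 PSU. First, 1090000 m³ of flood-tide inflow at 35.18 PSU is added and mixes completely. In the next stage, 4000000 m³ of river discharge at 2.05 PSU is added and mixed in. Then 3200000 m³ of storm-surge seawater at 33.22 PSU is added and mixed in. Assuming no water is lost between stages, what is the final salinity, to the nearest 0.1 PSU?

18.9 PSU

Salt balance:
Initial salt = 1,220,000×22.14 = 27,010,800
After stage 1: salt = 27,010,800 + 1,090,000×35.18 = 65,357,000; volume = 2,310,000 m³; S = 28.293 PSU
After stage 2: salt = 65,357,000 + 4,000,000×2.05 = 73,557,000; volume = 6,310,000 m³; S = 11.657 PSU
After stage 3: salt = 73,557,000 + 3,200,000×33.22 = 179,861,000; volume = 9,510,000 m³
S = 179,861,000 / 9,510,000 = 18.9128 PSU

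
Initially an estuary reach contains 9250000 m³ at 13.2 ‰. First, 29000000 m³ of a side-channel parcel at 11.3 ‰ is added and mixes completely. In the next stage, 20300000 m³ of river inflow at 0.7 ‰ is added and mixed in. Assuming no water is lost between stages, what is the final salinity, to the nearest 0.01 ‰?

7.93 ‰

Mass of salt is conserved:
Initial salt = 9,250,000×13.2 = 122,100,000
After stage 1: salt = 122,100,000 + 29,000,000×11.3 = 449,800,000; volume = 38,250,000 m³; S = 11.759 ‰
After stage 2: salt = 449,800,000 + 20,300,000×0.7 = 464,010,000; volume = 58,550,000 m³
S = 464,010,000 / 58,550,000 = 7.925 ‰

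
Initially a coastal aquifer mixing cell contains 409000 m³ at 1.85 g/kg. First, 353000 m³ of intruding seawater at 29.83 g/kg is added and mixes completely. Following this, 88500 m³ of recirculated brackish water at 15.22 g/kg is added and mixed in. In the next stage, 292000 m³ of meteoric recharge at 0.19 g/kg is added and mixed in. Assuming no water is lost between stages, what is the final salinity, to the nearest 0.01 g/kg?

Total salt / total volume:
Initial salt = 409,000×1.85 = 756,650
After stage 1: salt = 756,650 + 353,000×29.83 = 11,286,640; volume = 762,000 m³; S = 14.812 g/kg
After stage 2: salt = 11,286,640 + 88,500×15.22 = 12,633,610; volume = 850,500 m³; S = 14.854 g/kg
After stage 3: salt = 12,633,610 + 292,000×0.19 = 12,689,090; volume = 1,142,500 m³
S = 12,689,090 / 1,142,500 = 11.1064 g/kg

11.11 g/kg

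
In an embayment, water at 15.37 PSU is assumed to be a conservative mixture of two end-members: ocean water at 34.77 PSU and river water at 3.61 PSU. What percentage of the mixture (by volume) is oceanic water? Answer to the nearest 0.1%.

37.7%

Let g be the oceanic fraction. Salt balance per unit volume:
g×34.77 + (1−g)×3.61 = 15.37
g = (15.37 − 3.61) / (34.77 − 3.61) = 11.76/31.16 = 0.3774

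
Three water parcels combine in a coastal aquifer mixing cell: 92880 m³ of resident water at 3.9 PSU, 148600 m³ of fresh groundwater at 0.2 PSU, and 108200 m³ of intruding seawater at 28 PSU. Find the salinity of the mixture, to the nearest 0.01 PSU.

Conserving salt mass:
salt = 92,880×3.9 + 148,600×0.2 + 108,200×28 = 362,232 + 29,720 + 3,029,600 = 3,421,552
volume = 92,880 + 148,600 + 108,200 = 349,680 m³
S = 3,421,552 / 349,680 = 9.7848 PSU

9.78 PSU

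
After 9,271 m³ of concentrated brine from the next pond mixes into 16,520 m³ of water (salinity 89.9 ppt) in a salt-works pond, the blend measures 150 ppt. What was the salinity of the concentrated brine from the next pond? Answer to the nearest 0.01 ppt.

257.09 ppt

Salt balance: 16,520×89.9 + 9,271×S = 25,791×150
1,485,148 + 9,271·S = 3,868,650
S = (3,868,650 − 1,485,148) / 9,271 = 257.0922 ppt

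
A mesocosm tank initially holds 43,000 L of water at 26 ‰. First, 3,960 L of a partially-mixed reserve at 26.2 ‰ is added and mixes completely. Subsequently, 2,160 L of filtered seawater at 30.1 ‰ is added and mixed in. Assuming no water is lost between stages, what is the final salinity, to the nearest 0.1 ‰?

Total salt / total volume:
Initial salt = 43,000×26 = 1,118,000
After stage 1: salt = 1,118,000 + 3,960×26.2 = 1,221,752; volume = 46,960 L; S = 26.017 ‰
After stage 2: salt = 1,221,752 + 2,160×30.1 = 1,286,768; volume = 49,120 L
S = 1,286,768 / 49,120 = 26.1964 ‰

26.2 ‰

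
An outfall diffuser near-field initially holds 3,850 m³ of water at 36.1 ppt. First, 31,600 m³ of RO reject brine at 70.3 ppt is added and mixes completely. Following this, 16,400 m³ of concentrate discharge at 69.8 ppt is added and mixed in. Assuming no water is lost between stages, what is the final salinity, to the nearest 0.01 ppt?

67.60 ppt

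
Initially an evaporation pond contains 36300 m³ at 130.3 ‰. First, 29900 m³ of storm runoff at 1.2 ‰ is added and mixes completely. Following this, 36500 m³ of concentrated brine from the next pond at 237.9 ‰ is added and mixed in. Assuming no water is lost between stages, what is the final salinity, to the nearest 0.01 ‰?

By conservation of dissolved salt,
Initial salt = 36,300×130.3 = 4,729,890
After stage 1: salt = 4,729,890 + 29,900×1.2 = 4,765,770; volume = 66,200 m³; S = 71.99 ‰
After stage 2: salt = 4,765,770 + 36,500×237.9 = 13,449,120; volume = 102,700 m³
S = 13,449,120 / 102,700 = 130.9554 ‰

130.96 ‰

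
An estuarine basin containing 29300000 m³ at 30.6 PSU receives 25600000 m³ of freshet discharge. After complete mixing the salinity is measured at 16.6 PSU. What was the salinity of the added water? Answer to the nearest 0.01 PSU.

0.58 PSU

Salt balance: 29,300,000×30.6 + 25,600,000×S = 54,900,000×16.6
896,580,000 + 25,600,000·S = 911,340,000
S = (911,340,000 − 896,580,000) / 25,600,000 = 0.5766 PSU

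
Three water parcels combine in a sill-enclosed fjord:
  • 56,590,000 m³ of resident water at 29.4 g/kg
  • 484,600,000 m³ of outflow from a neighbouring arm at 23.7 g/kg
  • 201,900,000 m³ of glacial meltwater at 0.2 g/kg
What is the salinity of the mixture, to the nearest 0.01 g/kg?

17.75 g/kg

Conserving salt mass:
salt = 56,590,000×29.4 + 484,600,000×23.7 + 201,900,000×0.2 = 1,663,746,000 + 11,485,020,000 + 40,380,000 = 13,189,146,000
volume = 56,590,000 + 484,600,000 + 201,900,000 = 743,090,000 m³
S = 13,189,146,000 / 743,090,000 = 17.7491 g/kg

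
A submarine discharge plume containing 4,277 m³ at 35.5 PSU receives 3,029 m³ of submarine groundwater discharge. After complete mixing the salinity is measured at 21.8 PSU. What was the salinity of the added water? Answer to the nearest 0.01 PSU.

2.46 PSU

Salt balance: 4,277×35.5 + 3,029×S = 7,306×21.8
151,833.5 + 3,029·S = 159,270.8
S = (159,270.8 − 151,833.5) / 3,029 = 2.4554 PSU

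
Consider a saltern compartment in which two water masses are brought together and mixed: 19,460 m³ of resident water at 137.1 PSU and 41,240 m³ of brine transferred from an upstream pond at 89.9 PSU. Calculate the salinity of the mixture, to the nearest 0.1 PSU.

Mass of salt is conserved:
salt = 19,460×137.1 + 41,240×89.9 = 2,667,966 + 3,707,476 = 6,375,442
volume = 19,460 + 41,240 = 60,700 m³
S = 6,375,442 / 60,700 = 105.032 PSU

105.0 PSU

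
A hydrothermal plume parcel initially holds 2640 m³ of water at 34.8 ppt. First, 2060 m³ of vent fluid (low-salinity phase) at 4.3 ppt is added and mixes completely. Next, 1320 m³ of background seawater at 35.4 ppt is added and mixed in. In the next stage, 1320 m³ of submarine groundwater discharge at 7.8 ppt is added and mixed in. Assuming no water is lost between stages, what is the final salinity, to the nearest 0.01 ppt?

Mass of salt is conserved:
Initial salt = 2,640×34.8 = 91,872
After stage 1: salt = 91,872 + 2,060×4.3 = 100,730; volume = 4,700 m³; S = 21.432 ppt
After stage 2: salt = 100,730 + 1,320×35.4 = 147,458; volume = 6,020 m³; S = 24.495 ppt
After stage 3: salt = 147,458 + 1,320×7.8 = 157,754; volume = 7,340 m³
S = 157,754 / 7,340 = 21.4924 ppt

21.49 ppt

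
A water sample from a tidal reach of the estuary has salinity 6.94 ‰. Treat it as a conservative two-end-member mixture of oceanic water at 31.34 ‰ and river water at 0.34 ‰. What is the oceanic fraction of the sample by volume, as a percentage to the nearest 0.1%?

Let g be the oceanic fraction. Salt balance per unit volume:
g×31.34 + (1−g)×0.34 = 6.94
g = (6.94 − 0.34) / (31.34 − 0.34) = 6.6/31 = 0.2129

21.3%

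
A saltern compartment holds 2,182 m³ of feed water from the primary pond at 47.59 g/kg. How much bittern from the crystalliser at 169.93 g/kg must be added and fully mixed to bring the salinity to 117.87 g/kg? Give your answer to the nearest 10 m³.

2950 m³

Salt balance: 2,182×47.59 + V×169.93 = (2,182+V)×117.87
103,841.38 + 169.93V = 257,192.34 + 117.87V
153,350.96 = 52.06V
V = 2,945.66 m³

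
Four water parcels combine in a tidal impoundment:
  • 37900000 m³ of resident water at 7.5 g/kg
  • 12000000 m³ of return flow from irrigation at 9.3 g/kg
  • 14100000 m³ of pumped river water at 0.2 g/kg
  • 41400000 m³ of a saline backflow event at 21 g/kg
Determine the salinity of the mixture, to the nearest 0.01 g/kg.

12.03 g/kg

Weighted by volume,
salt = 37,900,000×7.5 + 12,000,000×9.3 + 14,100,000×0.2 + 41,400,000×21 = 284,250,000 + 111,600,000 + 2,820,000 + 869,400,000 = 1,268,070,000
volume = 37,900,000 + 12,000,000 + 14,100,000 + 41,400,000 = 105,400,000 m³
S = 1,268,070,000 / 105,400,000 = 12.031 g/kg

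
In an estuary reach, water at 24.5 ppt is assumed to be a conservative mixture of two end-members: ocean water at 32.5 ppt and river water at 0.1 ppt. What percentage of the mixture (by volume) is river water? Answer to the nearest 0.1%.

24.7%

Let f be the freshwater fraction. Salt balance per unit volume:
f×0.1 + (1−f)×32.5 = 24.5
f = (32.5 − 24.5) / (32.5 − 0.1) = 8/32.4 = 0.2469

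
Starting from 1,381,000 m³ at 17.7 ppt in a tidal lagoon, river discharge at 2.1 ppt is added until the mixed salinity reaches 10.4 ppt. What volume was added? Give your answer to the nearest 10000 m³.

1210000 m³

Salt balance: 1,381,000×17.7 + V×2.1 = (1,381,000+V)×10.4
24,443,700 + 2.1V = 14,362,400 + 10.4V
10,081,300 = 8.3V
V = 1,214,614.46 m³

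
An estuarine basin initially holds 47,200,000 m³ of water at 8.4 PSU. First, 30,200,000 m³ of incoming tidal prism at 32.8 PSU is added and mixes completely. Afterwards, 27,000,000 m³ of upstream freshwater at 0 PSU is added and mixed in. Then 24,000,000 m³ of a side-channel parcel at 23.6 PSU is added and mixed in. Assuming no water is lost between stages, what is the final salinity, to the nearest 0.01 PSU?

15.21 PSU

By conservation of dissolved salt,
Initial salt = 47,200,000×8.4 = 396,480,000
After stage 1: salt = 396,480,000 + 30,200,000×32.8 = 1,387,040,000; volume = 77,400,000 m³; S = 17.92 PSU
After stage 2: salt = 1,387,040,000 + 27,000,000×0 = 1,387,040,000; volume = 104,400,000 m³; S = 13.286 PSU
After stage 3: salt = 1,387,040,000 + 24,000,000×23.6 = 1,953,440,000; volume = 128,400,000 m³
S = 1,953,440,000 / 128,400,000 = 15.2137 PSU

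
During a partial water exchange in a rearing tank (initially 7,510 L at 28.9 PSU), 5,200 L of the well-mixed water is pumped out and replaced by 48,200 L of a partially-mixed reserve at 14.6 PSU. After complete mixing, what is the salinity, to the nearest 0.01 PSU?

15.25 PSU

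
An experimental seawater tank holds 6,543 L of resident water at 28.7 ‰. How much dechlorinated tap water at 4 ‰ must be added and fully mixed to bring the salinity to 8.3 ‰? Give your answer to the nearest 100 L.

Salt balance: 6,543×28.7 + V×4 = (6,543+V)×8.3
187,784.1 + 4V = 54,306.9 + 8.3V
133,477.2 = 4.3V
V = 31,041.21 L

31000 L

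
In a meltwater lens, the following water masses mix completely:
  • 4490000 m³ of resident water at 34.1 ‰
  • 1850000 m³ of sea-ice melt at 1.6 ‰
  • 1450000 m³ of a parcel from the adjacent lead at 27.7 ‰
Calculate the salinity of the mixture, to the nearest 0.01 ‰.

25.19 ‰

Salt balance:
salt = 4,490,000×34.1 + 1,850,000×1.6 + 1,450,000×27.7 = 153,109,000 + 2,960,000 + 40,165,000 = 196,234,000
volume = 4,490,000 + 1,850,000 + 1,450,000 = 7,790,000 m³
S = 196,234,000 / 7,790,000 = 25.1905 ‰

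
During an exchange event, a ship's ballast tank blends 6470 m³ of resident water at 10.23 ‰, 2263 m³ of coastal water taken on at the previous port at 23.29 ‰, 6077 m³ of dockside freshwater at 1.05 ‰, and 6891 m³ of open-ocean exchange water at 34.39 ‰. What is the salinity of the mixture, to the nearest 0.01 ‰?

Salt balance:
salt = 6,470×10.23 + 2,263×23.29 + 6,077×1.05 + 6,891×34.39 = 66,188.1 + 52,705.27 + 6,380.85 + 236,981.49 = 362,255.71
volume = 6,470 + 2,263 + 6,077 + 6,891 = 21,701 m³
S = 362,255.71 / 21,701 = 16.693 ‰

16.69 ‰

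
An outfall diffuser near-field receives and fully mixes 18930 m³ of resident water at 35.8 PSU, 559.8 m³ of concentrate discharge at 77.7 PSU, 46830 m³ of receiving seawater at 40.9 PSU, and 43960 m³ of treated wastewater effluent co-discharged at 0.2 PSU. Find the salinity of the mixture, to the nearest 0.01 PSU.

By conservation of dissolved salt,
salt = 18,930×35.8 + 559.8×77.7 + 46,830×40.9 + 43,960×0.2 = 677,694 + 43,496.46 + 1,915,347 + 8,792 = 2,645,329.46
volume = 18,930 + 559.8 + 46,830 + 43,960 = 110,279.8 m³
S = 2,645,329.46 / 110,279.8 = 23.9874 PSU

23.99 PSU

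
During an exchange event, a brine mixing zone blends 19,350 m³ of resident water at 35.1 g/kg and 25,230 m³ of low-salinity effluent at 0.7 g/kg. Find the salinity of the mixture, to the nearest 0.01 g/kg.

15.63 g/kg

By conservation of dissolved salt,
salt = 19,350×35.1 + 25,230×0.7 = 679,185 + 17,661 = 696,846
volume = 19,350 + 25,230 = 44,580 m³
S = 696,846 / 44,580 = 15.6314 g/kg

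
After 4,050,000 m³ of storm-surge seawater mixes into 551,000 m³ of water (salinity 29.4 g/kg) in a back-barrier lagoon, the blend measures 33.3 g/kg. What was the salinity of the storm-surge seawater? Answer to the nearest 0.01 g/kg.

33.83 g/kg

Salt balance: 551,000×29.4 + 4,050,000×S = 4,601,000×33.3
16,199,400 + 4,050,000·S = 153,213,300
S = (153,213,300 − 16,199,400) / 4,050,000 = 33.8306 g/kg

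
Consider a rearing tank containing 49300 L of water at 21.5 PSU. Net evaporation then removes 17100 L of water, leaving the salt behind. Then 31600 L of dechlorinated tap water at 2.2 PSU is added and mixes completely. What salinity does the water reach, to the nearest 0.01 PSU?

17.70 PSU

After evaporation: salt = 49,300×21.5 = 1,059,950; volume = 49,300 − 17,100 = 32,200 L
After mixing: salt = 1,059,950 + 31,600×2.2 = 1,129,470; volume = 32,200 + 31,600 = 63,800 L
S = 1,129,470 / 63,800 = 17.7033 PSU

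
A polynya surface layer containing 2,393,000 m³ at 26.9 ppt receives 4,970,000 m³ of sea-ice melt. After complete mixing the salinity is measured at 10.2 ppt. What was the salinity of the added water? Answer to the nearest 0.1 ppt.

Salt balance: 2,393,000×26.9 + 4,970,000×S = 7,363,000×10.2
64,371,700 + 4,970,000·S = 75,102,600
S = (75,102,600 − 64,371,700) / 4,970,000 = 2.1591 ppt

2.2 ppt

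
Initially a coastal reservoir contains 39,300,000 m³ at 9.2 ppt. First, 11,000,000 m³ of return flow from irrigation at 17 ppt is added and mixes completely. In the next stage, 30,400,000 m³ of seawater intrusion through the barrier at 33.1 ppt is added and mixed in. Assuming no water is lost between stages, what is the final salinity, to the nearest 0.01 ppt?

19.27 ppt

Mass of salt is conserved:
Initial salt = 39,300,000×9.2 = 361,560,000
After stage 1: salt = 361,560,000 + 11,000,000×17 = 548,560,000; volume = 50,300,000 m³; S = 10.906 ppt
After stage 2: salt = 548,560,000 + 30,400,000×33.1 = 1,554,800,000; volume = 80,700,000 m³
S = 1,554,800,000 / 80,700,000 = 19.2664 ppt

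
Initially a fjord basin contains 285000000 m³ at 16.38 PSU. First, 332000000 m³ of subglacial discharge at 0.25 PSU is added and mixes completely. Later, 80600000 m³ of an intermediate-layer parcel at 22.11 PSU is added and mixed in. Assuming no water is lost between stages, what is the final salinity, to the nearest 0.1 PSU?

Salt balance:
Initial salt = 285,000,000×16.38 = 4,668,300,000
After stage 1: salt = 4,668,300,000 + 332,000,000×0.25 = 4,751,300,000; volume = 617,000,000 m³; S = 7.701 PSU
After stage 2: salt = 4,751,300,000 + 80,600,000×22.11 = 6,533,366,000; volume = 697,600,000 m³
S = 6,533,366,000 / 697,600,000 = 9.3655 PSU

9.4 PSU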